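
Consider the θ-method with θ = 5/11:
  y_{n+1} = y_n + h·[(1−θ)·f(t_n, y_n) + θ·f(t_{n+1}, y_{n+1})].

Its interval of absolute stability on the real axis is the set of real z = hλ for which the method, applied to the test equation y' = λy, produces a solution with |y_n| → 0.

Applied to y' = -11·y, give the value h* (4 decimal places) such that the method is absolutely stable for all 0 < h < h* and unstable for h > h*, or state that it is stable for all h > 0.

Set f=λy, z=hλ:
  y_{n+1} = y_n + z·[6/11·y_n + 5/11·y_{n+1}] ⇒ (1 − 5/11z)y_{n+1} = (1 + 6/11z)y_n
  ⇒ R(z) = (1 + 6/11z)/(1 − 5/11z).

Solve |R(x)|<1 on ℝ⁻.
x=-0.78: |R|=0.4242
R=−1: 1+6/11x = −1+5/11x ⇒ -1/11x=2 ⇒ x=2/(-1/11)=-22.0000
Confirm numerically:
  x=-17.878: |R|=0.95894 <1
  x=-16.691: |R|=0.94379 <1
  x=-15.900: |R|=0.93260 <1
  x=-13.918: |R|=0.89971 <1
  x=-22.418: |R|=1.00340 >1
  x=-22.172: |R|=1.00141 >1
So |R|<1 on (-22.0000, 0).

(-22.0000,0); λ=-11 ⇒ h* = (22)/11 = 2.0000.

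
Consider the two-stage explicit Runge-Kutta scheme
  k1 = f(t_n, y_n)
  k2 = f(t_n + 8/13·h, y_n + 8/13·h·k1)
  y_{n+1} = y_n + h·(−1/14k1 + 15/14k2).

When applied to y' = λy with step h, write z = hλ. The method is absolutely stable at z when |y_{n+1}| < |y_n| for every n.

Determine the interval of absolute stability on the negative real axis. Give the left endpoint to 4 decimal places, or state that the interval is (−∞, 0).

(-1.5167, 0).

On y'=λy, z=hλ:
  k1=λy_n ⇒ h·k1=z·y_n;  k2=λ(1+8/13z)y_n ⇒ h·k2=z(1+8/13z)y_n
  y_{n+1}/y_n = 1 − 1/14z + 15/14z(1+8/13z) = 1 + z + 60/91z²
  ⇒ R(z) = 1 + z + 60/91z².

Need |R(x)|<1, x<0.
x=-0.87: |R|=0.6291
R=1: x+60/91x²=0 ⇒ x=−91/60=-1.5167; min R=1−1/(4·60/91)=0.6208>−1
Confirm numerically:
  x=-1.451: |R|=0.93718 <1
  x=-1.416: |R|=0.90601 <1
  x=-1.189: |R|=0.74312 <1
  x=-0.681: |R|=0.62478 <1
  x=-2.002: |R|=1.64064 >1
  x=-1.736: |R|=1.25105 >1
So |R|<1 on (-1.5167, 0).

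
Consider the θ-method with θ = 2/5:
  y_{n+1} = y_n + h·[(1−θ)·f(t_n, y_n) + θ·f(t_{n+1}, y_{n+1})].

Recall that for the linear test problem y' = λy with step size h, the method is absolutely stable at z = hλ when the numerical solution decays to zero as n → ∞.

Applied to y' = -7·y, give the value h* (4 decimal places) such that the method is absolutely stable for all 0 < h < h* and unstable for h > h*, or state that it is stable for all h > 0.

(-10.0000,0); λ=-7 ⇒ h* = (10)/7 = 1.4286.

Test eqn y'=λy, z=hλ:
  y_{n+1} = y_n + z·[3/5·y_n + 2/5·y_{n+1}] ⇒ (1 − 2/5z)y_{n+1} = (1 + 3/5z)y_n
  Hence R(z) = (1 + 3/5z)/(1 − 2/5z).

Need |R(x)|<1, x<0.
x=-1.62: |R|=0.0170
R=−1: 1+3/5x = −1+2/5x ⇒ -1/5x=2 ⇒ x=2/(-1/5)=-10.0000
Confirm numerically:
  x=-7.222: |R|=0.85713 <1
  x=-7.047: |R|=0.84534 <1
  x=-6.727: |R|=0.82264 <1
  x=-10.467: |R|=1.01801 >1
  x=-10.347: |R|=1.01351 >1
So |R|<1 on (-10.0000, 0).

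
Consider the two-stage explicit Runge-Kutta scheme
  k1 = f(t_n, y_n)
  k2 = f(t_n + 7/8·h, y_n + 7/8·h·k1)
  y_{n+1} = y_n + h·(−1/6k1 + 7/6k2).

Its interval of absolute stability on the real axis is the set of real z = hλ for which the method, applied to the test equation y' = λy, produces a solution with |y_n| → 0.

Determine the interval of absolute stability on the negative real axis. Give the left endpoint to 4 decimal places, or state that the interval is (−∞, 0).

On y'=λy, z=hλ:
  k1=λy_n ⇒ h·k1=z·y_n;  k2=λ(1+7/8z)y_n ⇒ h·k2=z(1+7/8z)y_n
  y_{n+1}/y_n = 1 − 1/6z + 7/6z(1+7/8z) = 1 + z + 49/48z²
  so R(z) = 1 + z + 49/48z².

Boundary: |R(x)|=1, x<0.
x=-0.91: |R|=0.9354
R=1: x+49/48x²=0 ⇒ x=−48/49=-0.9796; min R=1−1/(4·49/48)=0.7551>−1
Confirm numerically:
  x=-0.716: |R|=0.80734 <1
  x=-0.691: |R|=0.79643 <1
  x=-0.601: |R|=0.76773 <1
  x=-1.388: |R|=1.57868 >1
  x=-1.307: |R|=1.43684 >1
  x=-1.137: |R|=1.18270 >1
Interval (-0.9796, 0).

z∈(-0.9796,0).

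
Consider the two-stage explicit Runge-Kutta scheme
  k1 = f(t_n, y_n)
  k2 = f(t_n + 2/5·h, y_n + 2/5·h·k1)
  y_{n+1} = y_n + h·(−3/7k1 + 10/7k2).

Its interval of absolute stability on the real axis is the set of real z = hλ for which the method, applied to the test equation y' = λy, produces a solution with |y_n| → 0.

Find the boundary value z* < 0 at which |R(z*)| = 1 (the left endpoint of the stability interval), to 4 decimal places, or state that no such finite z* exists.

left endpoint -1.7500.

Test eqn y'=λy, z=hλ:
  k1=λy_n ⇒ h·k1=z·y_n;  k2=λ(1+2/5z)y_n ⇒ h·k2=z(1+2/5z)y_n
  y_{n+1}/y_n = 1 − 3/7z + 10/7z(1+2/5z) = 1 + z + 4/7z²
  Hence R(z) = 1 + z + 4/7z².

Solve |R(x)|<1 on ℝ⁻.
x=-1.63: |R|=0.8882
R=1: x+4/7x²=0 ⇒ x=−7/4=-1.7500; min R=1−1/(4·4/7)=0.5625>−1
Confirm numerically:
  x=-1.654: |R|=0.90927 <1
  x=-1.580: |R|=0.84651 <1
  x=-1.254: |R|=0.64458 <1
  x=-0.728: |R|=0.57485 <1
  x=-2.084: |R|=1.39775 >1
  x=-2.010: |R|=1.29863 >1
  x=-1.927: |R|=1.19490 >1
Interval (-1.7500, 0).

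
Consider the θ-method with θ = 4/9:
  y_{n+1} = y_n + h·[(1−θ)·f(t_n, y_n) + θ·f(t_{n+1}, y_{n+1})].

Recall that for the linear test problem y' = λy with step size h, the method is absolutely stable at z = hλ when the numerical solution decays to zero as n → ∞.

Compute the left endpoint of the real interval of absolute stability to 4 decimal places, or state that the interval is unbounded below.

With y'=λy (z=hλ):
  y_{n+1} = y_n + z·[5/9·y_n + 4/9·y_{n+1}] ⇒ (1 − 4/9z)y_{n+1} = (1 + 5/9z)y_n
  R(z) = (1 + 5/9z)/(1 − 4/9z).

Need |R(x)|<1, x<0.
x=-0.66: |R|=0.4897
R=−1: 1+5/9x = −1+4/9x ⇒ -1/9x=2 ⇒ x=2/(-1/9)=-18.0000
Confirm numerically:
  x=-12.179: |R|=0.89914 <1
  x=-9.727: |R|=0.82731 <1
  x=-9.164: |R|=0.80647 <1
  x=-18.139: |R|=1.00170 >1
  x=-18.076: |R|=1.00093 >1
Stable set (-18.0000, 0).

z* = -18.0000.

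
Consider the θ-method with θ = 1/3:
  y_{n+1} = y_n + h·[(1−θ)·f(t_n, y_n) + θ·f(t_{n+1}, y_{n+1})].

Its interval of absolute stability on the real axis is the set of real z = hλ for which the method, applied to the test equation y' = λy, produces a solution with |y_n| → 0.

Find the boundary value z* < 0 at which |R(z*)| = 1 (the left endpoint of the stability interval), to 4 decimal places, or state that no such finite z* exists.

z* = -6.0000.

Test eqn y'=λy, z=hλ:
  y_{n+1} = y_n + z·[2/3·y_n + 1/3·y_{n+1}] ⇒ (1 − 1/3z)y_{n+1} = (1 + 2/3z)y_n
  so R(z) = (1 + 2/3z)/(1 − 1/3z).

Find x<0 with |R(x)|<1.
x=-0.86: |R|=0.3316
R=−1: 1+2/3x = −1+1/3x ⇒ -1/3x=2 ⇒ x=2/(-1/3)=-6.0000
Confirm numerically:
  x=-5.784: |R|=0.97541 <1
  x=-4.615: |R|=0.81812 <1
  x=-3.557: |R|=0.62742 <1
  x=-6.471: |R|=1.04973 >1
  x=-6.292: |R|=1.03142 >1
Stable set (-6.0000, 0).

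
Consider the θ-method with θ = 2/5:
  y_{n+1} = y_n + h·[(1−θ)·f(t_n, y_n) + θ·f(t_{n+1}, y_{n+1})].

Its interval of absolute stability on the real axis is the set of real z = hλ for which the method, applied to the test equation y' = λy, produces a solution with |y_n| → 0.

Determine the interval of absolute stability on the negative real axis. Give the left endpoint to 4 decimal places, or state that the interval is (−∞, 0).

(-10.0000, 0).

Test eqn y'=λy, z=hλ:
  y_{n+1} = y_n + z·[3/5·y_n + 2/5·y_{n+1}] ⇒ (1 − 2/5z)y_{n+1} = (1 + 3/5z)y_n
  R(z) = (1 + 3/5z)/(1 − 2/5z).

Boundary: |R(x)|=1, x<0.
x=-0.65: |R|=0.4841
R=−1: 1+3/5x = −1+2/5x ⇒ -1/5x=2 ⇒ x=2/(-1/5)=-10.0000
Confirm numerically:
  x=-8.904: |R|=0.95195 <1
  x=-7.153: |R|=0.85253 <1
  x=-4.816: |R|=0.64571 <1
  x=-10.492: |R|=1.01893 >1
  x=-10.203: |R|=1.00799 >1
Interval (-10.0000, 0).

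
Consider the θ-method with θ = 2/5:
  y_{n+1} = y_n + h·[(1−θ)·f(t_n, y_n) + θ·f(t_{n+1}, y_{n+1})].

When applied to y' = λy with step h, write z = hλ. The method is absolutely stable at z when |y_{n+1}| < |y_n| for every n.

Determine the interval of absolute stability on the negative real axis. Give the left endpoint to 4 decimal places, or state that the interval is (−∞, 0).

(-10.0000, 0).

With y'=λy (z=hλ):
  y_{n+1} = y_n + z·[3/5·y_n + 2/5·y_{n+1}] ⇒ (1 − 2/5z)y_{n+1} = (1 + 3/5z)y_n
  ⇒ R(z) = (1 + 3/5z)/(1 − 2/5z).

Solve |R(x)|<1 on ℝ⁻.
x=-1.24: |R|=0.1711
R=−1: 1+3/5x = −1+2/5x ⇒ -1/5x=2 ⇒ x=2/(-1/5)=-10.0000
Confirm numerically:
  x=-9.062: |R|=0.95944 <1
  x=-4.355: |R|=0.58826 <1
  x=-4.260: |R|=0.57544 <1
  x=-10.050: |R|=1.00199 >1
  x=-10.043: |R|=1.00171 >1
Interval (-10.0000, 0).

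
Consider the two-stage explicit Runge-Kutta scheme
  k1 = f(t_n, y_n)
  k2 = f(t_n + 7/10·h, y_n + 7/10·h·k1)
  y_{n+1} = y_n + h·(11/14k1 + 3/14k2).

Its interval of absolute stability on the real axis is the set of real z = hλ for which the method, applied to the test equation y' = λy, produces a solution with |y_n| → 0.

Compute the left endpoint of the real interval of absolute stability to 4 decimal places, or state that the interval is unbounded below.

z* = -6.6667.

On y'=λy, z=hλ:
  k1=λy_n ⇒ h·k1=z·y_n;  k2=λ(1+7/10z)y_n ⇒ h·k2=z(1+7/10z)y_n
  y_{n+1}/y_n = 1 + 11/14z + 3/14z(1+7/10z) = 1 + z + 3/20z²
  R(z) = 1 + z + 3/20z².

Boundary: |R(x)|=1, x<0.
x=-0.85: |R|=0.2584
R=1: x+3/20x²=0 ⇒ x=−20/3=-6.6667; min R=1−1/(4·3/20)=-0.6667>−1
Confirm numerically:
  x=-5.793: |R|=0.24083 <1
  x=-4.771: |R|=0.35663 <1
  x=-4.750: |R|=0.36562 <1
  x=-7.082: |R|=1.44121 >1
  x=-6.946: |R|=1.29104 >1
  x=-6.786: |R|=1.12147 >1
So |R|<1 on (-6.6667, 0).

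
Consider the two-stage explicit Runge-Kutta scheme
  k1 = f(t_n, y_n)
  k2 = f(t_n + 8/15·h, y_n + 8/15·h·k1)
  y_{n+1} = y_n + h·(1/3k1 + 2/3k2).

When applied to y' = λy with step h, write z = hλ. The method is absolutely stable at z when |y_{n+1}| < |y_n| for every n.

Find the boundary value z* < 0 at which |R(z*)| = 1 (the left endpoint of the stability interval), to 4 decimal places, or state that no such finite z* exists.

Test eqn y'=λy, z=hλ:
  k1=λy_n ⇒ h·k1=z·y_n;  k2=λ(1+8/15z)y_n ⇒ h·k2=z(1+8/15z)y_n
  y_{n+1}/y_n = 1 + 1/3z + 2/3z(1+8/15z) = 1 + z + 16/45z²
  ⇒ R(z) = 1 + z + 16/45z².

Solve |R(x)|<1 on ℝ⁻.
x=-0.54: |R|=0.5637
R=1: x+16/45x²=0 ⇒ x=−45/16=-2.8125; min R=1−1/(4·16/45)=0.2969>−1
Confirm numerically:
  x=-2.307: |R|=0.58536 <1
  x=-1.693: |R|=0.32611 <1
  x=-1.414: |R|=0.29690 <1
  x=-1.301: |R|=0.30081 <1
  x=-3.409: |R|=1.72301 >1
  x=-3.221: |R|=1.46783 >1
  x=-3.172: |R|=1.40545 >1
So |R|<1 on (-2.8125, 0).

left endpoint -2.8125.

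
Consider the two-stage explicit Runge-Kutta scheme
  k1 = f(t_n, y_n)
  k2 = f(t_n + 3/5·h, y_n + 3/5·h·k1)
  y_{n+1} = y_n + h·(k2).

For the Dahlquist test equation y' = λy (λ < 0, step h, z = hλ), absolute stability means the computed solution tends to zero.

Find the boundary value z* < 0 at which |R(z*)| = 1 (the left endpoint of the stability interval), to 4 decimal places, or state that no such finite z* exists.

z* = -1.6667.

Test eqn y'=λy, z=hλ:
  k1=λy_n ⇒ h·k1=z·y_n;  k2=λ(1+3/5z)y_n ⇒ h·k2=z(1+3/5z)y_n
  y_{n+1}/y_n = 1 + z(1+3/5z) = 1 + z + 3/5z²
  so R(z) = 1 + z + 3/5z².

Need |R(x)|<1, x<0.
x=-1.78: |R|=1.1210
R=1: x+3/5x²=0 ⇒ x=−5/3=-1.6667; min R=1−1/(4·3/5)=0.5833>−1
Confirm numerically:
  x=-1.466: |R|=0.82349 <1
  x=-1.071: |R|=0.61722 <1
  x=-0.688: |R|=0.59601 <1
  x=-2.139: |R|=1.60619 >1
  x=-1.910: |R|=1.27886 >1
  x=-1.739: |R|=1.07547 >1
So |R|<1 on (-1.6667, 0).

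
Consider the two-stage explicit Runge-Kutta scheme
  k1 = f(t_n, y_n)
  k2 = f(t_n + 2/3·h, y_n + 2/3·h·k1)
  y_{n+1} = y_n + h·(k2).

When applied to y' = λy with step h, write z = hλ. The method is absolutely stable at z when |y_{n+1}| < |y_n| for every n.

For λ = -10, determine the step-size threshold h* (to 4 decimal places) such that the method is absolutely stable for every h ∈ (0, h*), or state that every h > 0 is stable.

Test eqn y'=λy, z=hλ:
  k1=λy_n ⇒ h·k1=z·y_n;  k2=λ(1+2/3z)y_n ⇒ h·k2=z(1+2/3z)y_n
  y_{n+1}/y_n = 1 + z(1+2/3z) = 1 + z + 2/3z²
  R(z) = 1 + z + 2/3z².

Solve |R(x)|<1 on ℝ⁻.
x=-1.05: |R|=0.6850
R=1: x+2/3x²=0 ⇒ x=−3/2=-1.5000; min R=1−1/(4·2/3)=0.6250>−1
Confirm numerically:
  x=-1.459: |R|=0.96012 <1
  x=-1.424: |R|=0.92785 <1
  x=-0.726: |R|=0.62538 <1
  x=-2.092: |R|=1.82564 >1
  x=-1.915: |R|=1.52982 >1
  x=-1.775: |R|=1.32542 >1
Interval (-1.5000, 0).

(-1.5000,0); λ=-10 ⇒ h* = (3/2)/10 = 0.1500.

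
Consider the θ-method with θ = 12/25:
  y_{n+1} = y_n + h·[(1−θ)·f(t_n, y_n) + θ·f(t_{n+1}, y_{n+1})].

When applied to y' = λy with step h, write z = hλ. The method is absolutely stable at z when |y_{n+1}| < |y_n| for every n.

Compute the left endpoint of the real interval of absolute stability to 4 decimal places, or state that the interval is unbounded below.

On y'=λy, z=hλ:
  y_{n+1} = y_n + z·[13/25·y_n + 12/25·y_{n+1}] ⇒ (1 − 12/25z)y_{n+1} = (1 + 13/25z)y_n
  ⇒ R(z) = (1 + 13/25z)/(1 − 12/25z).

Boundary: |R(x)|=1, x<0.
x=-0.31: |R|=0.7302
R=−1: 1+13/25x = −1+12/25x ⇒ -1/25x=2 ⇒ x=2/(-1/25)=-50.0000
Confirm numerically:
  x=-49.651: |R|=0.99944 <1
  x=-41.871: |R|=0.98459 <1
  x=-29.830: |R|=0.94733 <1
  x=-50.418: |R|=1.00066 >1
  x=-50.254: |R|=1.00040 >1
  x=-50.251: |R|=1.00040 >1
Stable set (-50.0000, 0).

z* = -50.0000.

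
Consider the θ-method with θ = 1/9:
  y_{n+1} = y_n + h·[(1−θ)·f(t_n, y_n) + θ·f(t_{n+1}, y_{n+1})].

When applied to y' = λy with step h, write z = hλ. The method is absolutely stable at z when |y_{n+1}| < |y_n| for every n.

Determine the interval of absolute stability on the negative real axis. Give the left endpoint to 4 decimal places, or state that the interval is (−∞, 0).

With y'=λy (z=hλ):
  y_{n+1} = y_n + z·[8/9·y_n + 1/9·y_{n+1}] ⇒ (1 − 1/9z)y_{n+1} = (1 + 8/9z)y_n
  ⇒ R(z) = (1 + 8/9z)/(1 − 1/9z).

Need |R(x)|<1, x<0.
x=-0.47: |R|=0.5533
R=−1: 1+8/9x = −1+1/9x ⇒ -7/9x=2 ⇒ x=2/(-7/9)=-2.5714
Confirm numerically:
  x=-2.297: |R|=0.82995 <1
  x=-1.649: |R|=0.39365 <1
  x=-1.321: |R|=0.15192 <1
  x=-1.131: |R|=0.00474 <1
  x=-3.138: |R|=1.32674 >1
  x=-2.764: |R|=1.11459 >1
Stable set (-2.5714, 0).

(-2.5714, 0).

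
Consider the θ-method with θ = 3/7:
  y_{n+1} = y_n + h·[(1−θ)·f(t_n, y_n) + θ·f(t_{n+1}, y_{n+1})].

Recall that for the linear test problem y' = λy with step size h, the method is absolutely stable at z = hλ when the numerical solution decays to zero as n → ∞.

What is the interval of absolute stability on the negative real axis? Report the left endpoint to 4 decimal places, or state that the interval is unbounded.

On y'=λy, z=hλ:
  y_{n+1} = y_n + z·[4/7·y_n + 3/7·y_{n+1}] ⇒ (1 − 3/7z)y_{n+1} = (1 + 4/7z)y_n
  Hence R(z) = (1 + 4/7z)/(1 − 3/7z).

Find x<0 with |R(x)|<1.
x=-0.72: |R|=0.4498
R=−1: 1+4/7x = −1+3/7x ⇒ -1/7x=2 ⇒ x=2/(-1/7)=-14.0000
Confirm numerically:
  x=-13.670: |R|=0.99313 <1
  x=-9.508: |R|=0.87355 <1
  x=-8.800: |R|=0.84431 <1
  x=-7.874: |R|=0.79995 <1
  x=-14.250: |R|=1.00503 >1
  x=-14.073: |R|=1.00148 >1
  x=-14.026: |R|=1.00053 >1
Interval (-14.0000, 0).

z∈(-14.0000,0).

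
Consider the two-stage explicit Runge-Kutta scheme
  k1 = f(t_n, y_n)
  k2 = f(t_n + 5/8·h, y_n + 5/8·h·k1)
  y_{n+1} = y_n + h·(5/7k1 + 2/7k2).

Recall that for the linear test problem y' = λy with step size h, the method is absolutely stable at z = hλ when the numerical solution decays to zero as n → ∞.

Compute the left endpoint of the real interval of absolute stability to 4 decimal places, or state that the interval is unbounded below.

Test eqn y'=λy, z=hλ:
  k1=λy_n ⇒ h·k1=z·y_n;  k2=λ(1+5/8z)y_n ⇒ h·k2=z(1+5/8z)y_n
  y_{n+1}/y_n = 1 + 5/7z + 2/7z(1+5/8z) = 1 + z + 5/28z²
  Hence R(z) = 1 + z + 5/28z².

Boundary: |R(x)|=1, x<0.
x=-1.51: |R|=0.1028
R=1: x+5/28x²=0 ⇒ x=−28/5=-5.6000; min R=1−1/(4·5/28)=-0.4000>−1
Confirm numerically:
  x=-5.462: |R|=0.86540 <1
  x=-5.177: |R|=0.60895 <1
  x=-3.195: |R|=0.37214 <1
  x=-2.493: |R|=0.38317 <1
  x=-6.127: |R|=1.57659 >1
  x=-6.090: |R|=1.53287 >1
Interval (-5.6000, 0).

z* = -5.6000.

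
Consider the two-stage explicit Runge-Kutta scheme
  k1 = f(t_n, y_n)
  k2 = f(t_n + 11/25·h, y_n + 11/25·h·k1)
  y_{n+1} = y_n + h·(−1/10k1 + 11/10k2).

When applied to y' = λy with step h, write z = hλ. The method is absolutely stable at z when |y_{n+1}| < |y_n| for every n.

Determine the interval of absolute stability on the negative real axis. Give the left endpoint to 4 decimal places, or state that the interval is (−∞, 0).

(-2.0661, 0).

On y'=λy, z=hλ:
  k1=λy_n ⇒ h·k1=z·y_n;  k2=λ(1+11/25z)y_n ⇒ h·k2=z(1+11/25z)y_n
  y_{n+1}/y_n = 1 − 1/10z + 11/10z(1+11/25z) = 1 + z + 121/250z²
  Hence R(z) = 1 + z + 121/250z².

Find x<0 with |R(x)|<1.
x=-1.73: |R|=0.7186
R=1: x+121/250x²=0 ⇒ x=−250/121=-2.0661; min R=1−1/(4·121/250)=0.4835>−1
Confirm numerically:
  x=-1.896: |R|=0.84389 <1
  x=-1.451: |R|=0.56801 <1
  x=-1.240: |R|=0.50420 <1
  x=-1.195: |R|=0.49616 <1
  x=-2.291: |R|=1.24936 >1
  x=-2.235: |R|=1.18269 >1
  x=-2.169: |R|=1.10801 >1
Interval (-2.0661, 0).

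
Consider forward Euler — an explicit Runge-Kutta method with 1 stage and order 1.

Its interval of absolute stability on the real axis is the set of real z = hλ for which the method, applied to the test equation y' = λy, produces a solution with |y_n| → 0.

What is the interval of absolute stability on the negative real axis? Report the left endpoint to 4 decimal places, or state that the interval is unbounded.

With y'=λy (z=hλ):
  order 1, 1-stage ⇒ R(z)=1+z
  (e.g. R(-1.48)=-0.48000, |R|=0.48000)

Boundary: |R(x)|=1, x<0.
x=-1.48: |R|=0.4800
|R(-2.07)|=1.0700 |R(-1.57)|=0.5700 |R(-1.32)|=0.3200
Bisect:
  x_lo=-2.7724 |R|=1.7724  x_hi=-0.1314 |R|=0.8686
  mid=-1.45187 |R|=0.45187 →hi
  mid=-2.11211 |R|=1.11211 →lo
  mid=-1.78199 |R|=0.78199 →hi
  mid=-1.94705 |R|=0.94705 →hi
  mid=-2.02958 |R|=1.02958 →lo
  mid=-1.98831 |R|=0.98831 →hi
  mid=-2.00895 |R|=1.00895 →lo
  mid=-1.99863 |R|=0.99863 →hi
  mid=-2.00379 |R|=1.00379 →lo
  ...
  [-2.00008,-1.99992] ⇒ x*=-2.0000
Interval (-2.0000, 0).

z∈(-2.0000,0).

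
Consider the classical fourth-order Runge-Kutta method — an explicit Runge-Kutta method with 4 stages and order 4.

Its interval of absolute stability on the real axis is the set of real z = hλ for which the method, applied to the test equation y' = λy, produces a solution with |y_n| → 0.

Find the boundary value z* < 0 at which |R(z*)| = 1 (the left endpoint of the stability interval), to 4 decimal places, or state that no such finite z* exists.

Set f=λy, z=hλ:
  order 4, 4-stage ⇒ R(z)=1+z+z^2/2+z^3/6+z^4/24
  (e.g. R(-0.99)=0.37836, |R|=0.37836)

Boundary: |R(x)|=1, x<0.
x=-0.99: |R|=0.3784
|R(-2.17)|=0.4053 |R(-0.62)|=0.5386 |R(-0.54)|=0.5831
Bisect:
  x_lo=-3.4752 |R|=2.6455  x_hi=-0.1864 |R|=0.8300
  mid=-1.83077 |R|=0.29047 →hi
  mid=-2.65297 |R|=0.81815 →hi
  mid=-3.06407 |R|=1.50836 →lo
  mid=-2.85852 |R|=1.11614 →lo
  mid=-2.75575 |R|=0.95636 →hi
  mid=-2.80713 |R|=1.03343 →lo
  mid=-2.78144 |R|=0.99421 →hi
  ...
  [-2.78545,-2.78525] ⇒ x*=-2.7853
Interval (-2.7853, 0).

z* = -2.7853.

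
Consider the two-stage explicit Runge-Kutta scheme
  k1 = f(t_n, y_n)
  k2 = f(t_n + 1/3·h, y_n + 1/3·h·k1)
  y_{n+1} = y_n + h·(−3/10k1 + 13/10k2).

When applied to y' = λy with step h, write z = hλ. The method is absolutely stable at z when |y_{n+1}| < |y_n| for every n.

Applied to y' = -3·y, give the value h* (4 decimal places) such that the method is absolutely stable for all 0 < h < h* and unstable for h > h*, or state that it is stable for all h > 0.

Set f=λy, z=hλ:
  k1=λy_n ⇒ h·k1=z·y_n;  k2=λ(1+1/3z)y_n ⇒ h·k2=z(1+1/3z)y_n
  y_{n+1}/y_n = 1 − 3/10z + 13/10z(1+1/3z) = 1 + z + 13/30z²
  Hence R(z) = 1 + z + 13/30z².

Find x<0 with |R(x)|<1.
x=-1.42: |R|=0.4538
R=1: x+13/30x²=0 ⇒ x=−30/13=-2.3077; min R=1−1/(4·13/30)=0.4231>−1
Confirm numerically:
  x=-2.050: |R|=0.77108 <1
  x=-1.845: |R|=0.63008 <1
  x=-1.689: |R|=0.54718 <1
  x=-2.740: |R|=1.51329 >1
  x=-2.625: |R|=1.36094 >1
  x=-2.375: |R|=1.06927 >1
Interval (-2.3077, 0).

(-2.3077,0); λ=-3 ⇒ h* = (30/13)/3 = 0.7692.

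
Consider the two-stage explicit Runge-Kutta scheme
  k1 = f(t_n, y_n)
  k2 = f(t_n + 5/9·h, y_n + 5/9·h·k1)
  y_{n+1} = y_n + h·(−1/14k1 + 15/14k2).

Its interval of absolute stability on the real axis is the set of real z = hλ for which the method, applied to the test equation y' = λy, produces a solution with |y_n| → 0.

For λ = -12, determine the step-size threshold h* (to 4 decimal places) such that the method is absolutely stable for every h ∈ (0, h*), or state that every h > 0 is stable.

On y'=λy, z=hλ:
  k1=λy_n ⇒ h·k1=z·y_n;  k2=λ(1+5/9z)y_n ⇒ h·k2=z(1+5/9z)y_n
  y_{n+1}/y_n = 1 − 1/14z + 15/14z(1+5/9z) = 1 + z + 25/42z²
  Hence R(z) = 1 + z + 25/42z².

Find x<0 with |R(x)|<1.
x=-1.46: |R|=0.8088
R=1: x+25/42x²=0 ⇒ x=−42/25=-1.6800; min R=1−1/(4·25/42)=0.5800>−1
Confirm numerically:
  x=-1.569: |R|=0.89633 <1
  x=-1.459: |R|=0.80807 <1
  x=-0.689: |R|=0.59357 <1
  x=-1.959: |R|=1.32533 >1
  x=-1.761: |R|=1.08491 >1
So |R|<1 on (-1.6800, 0).

(-1.6800,0); λ=-12 ⇒ h* = (42/25)/12 = 0.1400.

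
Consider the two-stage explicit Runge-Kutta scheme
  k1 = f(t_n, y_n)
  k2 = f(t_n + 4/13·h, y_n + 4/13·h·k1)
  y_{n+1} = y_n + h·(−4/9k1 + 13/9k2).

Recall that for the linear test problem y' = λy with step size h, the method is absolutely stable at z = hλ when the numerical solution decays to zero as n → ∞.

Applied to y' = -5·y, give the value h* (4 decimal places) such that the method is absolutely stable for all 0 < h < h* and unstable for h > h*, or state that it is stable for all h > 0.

On y'=λy, z=hλ:
  k1=λy_n ⇒ h·k1=z·y_n;  k2=λ(1+4/13z)y_n ⇒ h·k2=z(1+4/13z)y_n
  y_{n+1}/y_n = 1 − 4/9z + 13/9z(1+4/13z) = 1 + z + 4/9z²
  ⇒ R(z) = 1 + z + 4/9z².

Need |R(x)|<1, x<0.
x=-1.68: |R|=0.5744
R=1: x+4/9x²=0 ⇒ x=−9/4=-2.2500; min R=1−1/(4·4/9)=0.4375>−1
Confirm numerically:
  x=-1.671: |R|=0.57000 <1
  x=-1.369: |R|=0.46396 <1
  x=-1.137: |R|=0.43756 <1
  x=-0.966: |R|=0.44874 <1
  x=-2.848: |R|=1.75694 >1
  x=-2.832: |R|=1.73254 >1
So |R|<1 on (-2.2500, 0).

(-2.2500,0); λ=-5 ⇒ h* = (9/4)/5 = 0.4500.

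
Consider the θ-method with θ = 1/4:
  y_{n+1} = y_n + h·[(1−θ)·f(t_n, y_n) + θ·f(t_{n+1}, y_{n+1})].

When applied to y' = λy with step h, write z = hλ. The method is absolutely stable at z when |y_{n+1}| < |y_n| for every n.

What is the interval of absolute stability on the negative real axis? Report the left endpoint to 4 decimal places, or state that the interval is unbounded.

z∈(-4.0000,0).

Set f=λy, z=hλ:
  y_{n+1} = y_n + z·[3/4·y_n + 1/4·y_{n+1}] ⇒ (1 − 1/4z)y_{n+1} = (1 + 3/4z)y_n
  R(z) = (1 + 3/4z)/(1 − 1/4z).

Find x<0 with |R(x)|<1.
x=-1.39: |R|=0.0315
R=−1: 1+3/4x = −1+1/4x ⇒ -1/2x=2 ⇒ x=2/(-1/2)=-4.0000
Confirm numerically:
  x=-3.667: |R|=0.91313 <1
  x=-3.592: |R|=0.89252 <1
  x=-3.055: |R|=0.73210 <1
  x=-1.722: |R|=0.20377 <1
  x=-4.571: |R|=1.13324 >1
  x=-4.467: |R|=1.11031 >1
Interval (-4.0000, 0).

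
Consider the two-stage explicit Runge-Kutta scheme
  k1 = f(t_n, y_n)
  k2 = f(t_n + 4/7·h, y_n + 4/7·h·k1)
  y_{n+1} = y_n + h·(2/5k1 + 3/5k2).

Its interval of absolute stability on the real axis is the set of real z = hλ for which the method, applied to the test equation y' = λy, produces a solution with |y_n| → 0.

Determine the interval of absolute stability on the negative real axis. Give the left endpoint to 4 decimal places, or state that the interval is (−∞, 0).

(-2.9167, 0).

With y'=λy (z=hλ):
  k1=λy_n ⇒ h·k1=z·y_n;  k2=λ(1+4/7z)y_n ⇒ h·k2=z(1+4/7z)y_n
  y_{n+1}/y_n = 1 + 2/5z + 3/5z(1+4/7z) = 1 + z + 12/35z²
  R(z) = 1 + z + 12/35z².

Solve |R(x)|<1 on ℝ⁻.
x=-1.78: |R|=0.3063
R=1: x+12/35x²=0 ⇒ x=−35/12=-2.9167; min R=1−1/(4·12/35)=0.2708>−1
Confirm numerically:
  x=-2.755: |R|=0.84729 <1
  x=-2.630: |R|=0.74151 <1
  x=-2.552: |R|=0.68093 <1
  x=-3.510: |R|=1.71403 >1
  x=-3.091: |R|=1.18475 >1
Interval (-2.9167, 0).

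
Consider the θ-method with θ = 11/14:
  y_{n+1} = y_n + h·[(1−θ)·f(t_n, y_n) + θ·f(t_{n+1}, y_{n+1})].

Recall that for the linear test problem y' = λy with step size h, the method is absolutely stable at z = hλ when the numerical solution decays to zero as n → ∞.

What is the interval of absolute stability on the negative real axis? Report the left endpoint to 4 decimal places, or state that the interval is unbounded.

Set f=λy, z=hλ:
  y_{n+1} = y_n + z·[3/14·y_n + 11/14·y_{n+1}] ⇒ (1 − 11/14z)y_{n+1} = (1 + 3/14z)y_n
  Hence R(z) = (1 + 3/14z)/(1 − 11/14z).

Find x<0 with |R(x)|<1.
x=-1.22: |R|=0.3771
x=-2: |R|=0.2222
x=-10: |R|=0.1290
x=-100: |R|=0.2567
θ=11/14≥1/2 ⇒ |1+3/14x|<|1−11/14x| ∀x<0 ⇒ unbounded interval.

(−∞, 0) — no finite endpoint.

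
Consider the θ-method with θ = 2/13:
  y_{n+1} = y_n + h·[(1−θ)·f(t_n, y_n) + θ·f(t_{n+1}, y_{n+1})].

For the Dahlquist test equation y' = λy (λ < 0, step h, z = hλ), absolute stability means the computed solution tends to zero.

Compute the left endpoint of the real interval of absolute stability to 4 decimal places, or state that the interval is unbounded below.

With y'=λy (z=hλ):
  y_{n+1} = y_n + z·[11/13·y_n + 2/13·y_{n+1}] ⇒ (1 − 2/13z)y_{n+1} = (1 + 11/13z)y_n
  R(z) = (1 + 11/13z)/(1 − 2/13z).

Find x<0 with |R(x)|<1.
x=-0.77: |R|=0.3116
R=−1: 1+11/13x = −1+2/13x ⇒ -9/13x=2 ⇒ x=2/(-9/13)=-2.8889
Confirm numerically:
  x=-2.824: |R|=0.96868 <1
  x=-2.393: |R|=0.74907 <1
  x=-1.982: |R|=0.51886 <1
  x=-1.565: |R|=0.26131 <1
  x=-3.259: |R|=1.17066 >1
  x=-3.174: |R|=1.13262 >1
Interval (-2.8889, 0).

left endpoint -2.8889.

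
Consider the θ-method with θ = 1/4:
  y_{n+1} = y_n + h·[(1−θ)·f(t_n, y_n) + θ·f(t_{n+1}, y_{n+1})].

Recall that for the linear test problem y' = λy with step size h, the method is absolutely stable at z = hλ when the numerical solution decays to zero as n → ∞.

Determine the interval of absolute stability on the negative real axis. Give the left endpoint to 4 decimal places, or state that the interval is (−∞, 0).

z∈(-4.0000,0).

Test eqn y'=λy, z=hλ:
  y_{n+1} = y_n + z·[3/4·y_n + 1/4·y_{n+1}] ⇒ (1 − 1/4z)y_{n+1} = (1 + 3/4z)y_n
  R(z) = (1 + 3/4z)/(1 − 1/4z).

Find x<0 with |R(x)|<1.
x=-0.8: |R|=0.3333
R=−1: 1+3/4x = −1+1/4x ⇒ -1/2x=2 ⇒ x=2/(-1/2)=-4.0000
Confirm numerically:
  x=-3.502: |R|=0.86724 <1
  x=-3.083: |R|=0.74107 <1
  x=-2.460: |R|=0.52322 <1
  x=-4.422: |R|=1.10021 >1
  x=-4.229: |R|=1.05566 >1
  x=-4.213: |R|=1.05187 >1
So |R|<1 on (-4.0000, 0).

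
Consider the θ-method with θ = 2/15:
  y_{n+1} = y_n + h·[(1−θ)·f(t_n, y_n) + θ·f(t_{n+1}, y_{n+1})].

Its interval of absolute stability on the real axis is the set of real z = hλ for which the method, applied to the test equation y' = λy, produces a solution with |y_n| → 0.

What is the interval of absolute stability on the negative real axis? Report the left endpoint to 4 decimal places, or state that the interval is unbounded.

Test eqn y'=λy, z=hλ:
  y_{n+1} = y_n + z·[13/15·y_n + 2/15·y_{n+1}] ⇒ (1 − 2/15z)y_{n+1} = (1 + 13/15z)y_n
  Hence R(z) = (1 + 13/15z)/(1 − 2/15z).

Find x<0 with |R(x)|<1.
x=-1.77: |R|=0.4320
R=−1: 1+13/15x = −1+2/15x ⇒ -11/15x=2 ⇒ x=2/(-11/15)=-2.7273
Confirm numerically:
  x=-2.614: |R|=0.93840 <1
  x=-1.972: |R|=0.56144 <1
  x=-1.970: |R|=0.56019 <1
  x=-3.241: |R|=1.26306 >1
  x=-3.233: |R|=1.25915 >1
  x=-3.104: |R|=1.19540 >1
Interval (-2.7273, 0).

z∈(-2.7273,0).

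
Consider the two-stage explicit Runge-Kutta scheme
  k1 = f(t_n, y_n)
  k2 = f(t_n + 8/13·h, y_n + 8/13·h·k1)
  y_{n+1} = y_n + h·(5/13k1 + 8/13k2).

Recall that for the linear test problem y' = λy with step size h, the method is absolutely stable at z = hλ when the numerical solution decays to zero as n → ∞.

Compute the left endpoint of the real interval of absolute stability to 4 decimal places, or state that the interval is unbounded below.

left endpoint -2.6406.

Test eqn y'=λy, z=hλ:
  k1=λy_n ⇒ h·k1=z·y_n;  k2=λ(1+8/13z)y_n ⇒ h·k2=z(1+8/13z)y_n
  y_{n+1}/y_n = 1 + 5/13z + 8/13z(1+8/13z) = 1 + z + 64/169z²
  Hence R(z) = 1 + z + 64/169z².

Need |R(x)|<1, x<0.
x=-1.45: |R|=0.3462
R=1: x+64/169x²=0 ⇒ x=−169/64=-2.6406; min R=1−1/(4·64/169)=0.3398>−1
Confirm numerically:
  x=-2.336: |R|=0.73052 <1
  x=-1.961: |R|=0.49529 <1
  x=-1.810: |R|=0.43065 <1
  x=-1.313: |R|=0.33986 <1
  x=-3.107: |R|=1.54874 >1
  x=-2.704: |R|=1.06490 >1
  x=-2.701: |R|=1.06176 >1
Interval (-2.6406, 0).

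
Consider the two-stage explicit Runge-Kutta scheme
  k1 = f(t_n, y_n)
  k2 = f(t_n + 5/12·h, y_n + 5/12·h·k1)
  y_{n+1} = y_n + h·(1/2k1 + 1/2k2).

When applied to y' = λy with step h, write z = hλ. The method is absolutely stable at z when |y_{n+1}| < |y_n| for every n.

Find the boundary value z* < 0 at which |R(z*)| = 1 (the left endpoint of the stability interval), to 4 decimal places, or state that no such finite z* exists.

left endpoint -4.8000.

On y'=λy, z=hλ:
  k1=λy_n ⇒ h·k1=z·y_n;  k2=λ(1+5/12z)y_n ⇒ h·k2=z(1+5/12z)y_n
  y_{n+1}/y_n = 1 + 1/2z + 1/2z(1+5/12z) = 1 + z + 5/24z²
  R(z) = 1 + z + 5/24z².

Find x<0 with |R(x)|<1.
x=-0.56: |R|=0.5053
R=1: x+5/24x²=0 ⇒ x=−24/5=-4.8000; min R=1−1/(4·5/24)=-0.2000>−1
Confirm numerically:
  x=-4.489: |R|=0.70915 <1
  x=-2.394: |R|=0.19999 <1
  x=-1.953: |R|=0.15837 <1
  x=-5.327: |R|=1.58486 >1
  x=-5.061: |R|=1.27519 >1
  x=-5.040: |R|=1.25200 >1
Stable set (-4.8000, 0).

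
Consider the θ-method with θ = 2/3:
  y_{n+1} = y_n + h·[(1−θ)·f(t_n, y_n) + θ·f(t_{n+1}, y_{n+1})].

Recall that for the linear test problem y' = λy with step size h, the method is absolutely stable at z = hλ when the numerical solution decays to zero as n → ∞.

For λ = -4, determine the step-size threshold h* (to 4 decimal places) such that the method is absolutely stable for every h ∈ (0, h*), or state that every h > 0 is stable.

Set f=λy, z=hλ:
  y_{n+1} = y_n + z·[1/3·y_n + 2/3·y_{n+1}] ⇒ (1 − 2/3z)y_{n+1} = (1 + 1/3z)y_n
  Hence R(z) = (1 + 1/3z)/(1 − 2/3z).

Need |R(x)|<1, x<0.
x=-1.77: |R|=0.1881
x=-2: |R|=0.1429
x=-10: |R|=0.3043
x=-100: |R|=0.4778
θ=2/3≥1/2 ⇒ |1+1/3x|<|1−2/3x| ∀x<0 ⇒ unbounded interval.

interval (−∞, 0). Any h>0 works for λ=-4.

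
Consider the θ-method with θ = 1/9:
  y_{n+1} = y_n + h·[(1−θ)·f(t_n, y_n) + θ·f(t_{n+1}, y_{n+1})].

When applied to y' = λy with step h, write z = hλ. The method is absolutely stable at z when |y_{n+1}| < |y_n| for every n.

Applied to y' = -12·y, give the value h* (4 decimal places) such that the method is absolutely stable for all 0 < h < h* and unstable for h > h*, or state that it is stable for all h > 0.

Set f=λy, z=hλ:
  y_{n+1} = y_n + z·[8/9·y_n + 1/9·y_{n+1}] ⇒ (1 − 1/9z)y_{n+1} = (1 + 8/9z)y_n
  R(z) = (1 + 8/9z)/(1 − 1/9z).

Find x<0 with |R(x)|<1.
x=-1.26: |R|=0.1053
R=−1: 1+8/9x = −1+1/9x ⇒ -7/9x=2 ⇒ x=2/(-7/9)=-2.5714
Confirm numerically:
  x=-1.843: |R|=0.52974 <1
  x=-1.818: |R|=0.51248 <1
  x=-1.689: |R|=0.42212 <1
  x=-1.081: |R|=0.03492 <1
  x=-3.167: |R|=1.34265 >1
  x=-3.089: |R|=1.29969 >1
  x=-2.905: |R|=1.19614 >1
Interval (-2.5714, 0).

(-2.5714,0); λ=-12 ⇒ h* = (18/7)/12 = 0.2143.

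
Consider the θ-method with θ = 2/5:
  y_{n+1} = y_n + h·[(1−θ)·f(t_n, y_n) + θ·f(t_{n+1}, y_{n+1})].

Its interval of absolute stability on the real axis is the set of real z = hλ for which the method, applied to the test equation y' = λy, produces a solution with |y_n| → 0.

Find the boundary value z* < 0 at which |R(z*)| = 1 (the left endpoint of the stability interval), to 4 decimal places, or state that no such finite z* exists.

z* = -10.0000.

With y'=λy (z=hλ):
  y_{n+1} = y_n + z·[3/5·y_n + 2/5·y_{n+1}] ⇒ (1 − 2/5z)y_{n+1} = (1 + 3/5z)y_n
  ⇒ R(z) = (1 + 3/5z)/(1 − 2/5z).

Find x<0 with |R(x)|<1.
x=-0.45: |R|=0.6186
R=−1: 1+3/5x = −1+2/5x ⇒ -1/5x=2 ⇒ x=2/(-1/5)=-10.0000
Confirm numerically:
  x=-8.306: |R|=0.92162 <1
  x=-7.049: |R|=0.84548 <1
  x=-5.202: |R|=0.68852 <1
  x=-4.324: |R|=0.58411 <1
  x=-10.484: |R|=1.01864 >1
  x=-10.112: |R|=1.00444 >1
So |R|<1 on (-10.0000, 0).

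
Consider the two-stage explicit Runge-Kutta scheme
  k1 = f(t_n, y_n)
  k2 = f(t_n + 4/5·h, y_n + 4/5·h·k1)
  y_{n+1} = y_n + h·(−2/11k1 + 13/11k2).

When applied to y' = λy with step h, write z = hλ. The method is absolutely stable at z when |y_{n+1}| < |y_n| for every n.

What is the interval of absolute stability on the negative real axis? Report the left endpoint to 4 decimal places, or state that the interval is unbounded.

(-1.0577, 0).

On y'=λy, z=hλ:
  k1=λy_n ⇒ h·k1=z·y_n;  k2=λ(1+4/5z)y_n ⇒ h·k2=z(1+4/5z)y_n
  y_{n+1}/y_n = 1 − 2/11z + 13/11z(1+4/5z) = 1 + z + 52/55z²
  ⇒ R(z) = 1 + z + 52/55z².

Solve |R(x)|<1 on ℝ⁻.
x=-1.71: |R|=2.0546
R=1: x+52/55x²=0 ⇒ x=−55/52=-1.0577; min R=1−1/(4·52/55)=0.7356>−1
Confirm numerically:
  x=-0.897: |R|=0.86372 <1
  x=-0.801: |R|=0.80560 <1
  x=-0.744: |R|=0.77934 <1
  x=-0.643: |R|=0.74790 <1
  x=-1.616: |R|=1.85301 >1
  x=-1.329: |R|=1.34090 >1
So |R|<1 on (-1.0577, 0).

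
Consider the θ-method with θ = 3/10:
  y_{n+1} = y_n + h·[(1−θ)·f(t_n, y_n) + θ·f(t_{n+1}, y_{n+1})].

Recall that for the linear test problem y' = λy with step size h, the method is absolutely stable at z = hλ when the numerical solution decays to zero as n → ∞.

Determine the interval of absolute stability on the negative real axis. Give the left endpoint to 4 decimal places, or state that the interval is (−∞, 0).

(-5.0000, 0).

Test eqn y'=λy, z=hλ:
  y_{n+1} = y_n + z·[7/10·y_n + 3/10·y_{n+1}] ⇒ (1 − 3/10z)y_{n+1} = (1 + 7/10z)y_n
  ⇒ R(z) = (1 + 7/10z)/(1 − 3/10z).

Find x<0 with |R(x)|<1.
x=-0.64: |R|=0.4631
R=−1: 1+7/10x = −1+3/10x ⇒ -2/5x=2 ⇒ x=2/(-2/5)=-5.0000
Confirm numerically:
  x=-4.572: |R|=0.92781 <1
  x=-3.246: |R|=0.64454 <1
  x=-2.389: |R|=0.39162 <1
  x=-5.535: |R|=1.08044 >1
  x=-5.354: |R|=1.05433 >1
  x=-5.308: |R|=1.04752 >1
So |R|<1 on (-5.0000, 0).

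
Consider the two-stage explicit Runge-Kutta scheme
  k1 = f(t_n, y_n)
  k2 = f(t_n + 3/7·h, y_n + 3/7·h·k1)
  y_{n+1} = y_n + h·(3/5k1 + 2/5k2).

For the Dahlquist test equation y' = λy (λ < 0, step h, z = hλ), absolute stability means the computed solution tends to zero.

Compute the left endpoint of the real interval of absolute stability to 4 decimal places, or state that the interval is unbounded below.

On y'=λy, z=hλ:
  k1=λy_n ⇒ h·k1=z·y_n;  k2=λ(1+3/7z)y_n ⇒ h·k2=z(1+3/7z)y_n
  y_{n+1}/y_n = 1 + 3/5z + 2/5z(1+3/7z) = 1 + z + 6/35z²
  Hence R(z) = 1 + z + 6/35z².

Boundary: |R(x)|=1, x<0.
x=-0.82: |R|=0.2953
R=1: x+6/35x²=0 ⇒ x=−35/6=-5.8333; min R=1−1/(4·6/35)=-0.4583>−1
Confirm numerically:
  x=-4.416: |R|=0.07296 <1
  x=-4.065: |R|=0.23228 <1
  x=-3.700: |R|=0.35314 <1
  x=-6.217: |R|=1.40890 >1
  x=-6.089: |R|=1.26687 >1
So |R|<1 on (-5.8333, 0).

left endpoint -5.8333.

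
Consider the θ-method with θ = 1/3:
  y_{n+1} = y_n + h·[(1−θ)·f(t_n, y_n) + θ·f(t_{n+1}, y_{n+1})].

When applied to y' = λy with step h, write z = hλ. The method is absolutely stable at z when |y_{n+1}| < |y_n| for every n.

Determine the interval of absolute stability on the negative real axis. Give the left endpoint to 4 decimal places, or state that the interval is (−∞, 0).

On y'=λy, z=hλ:
  y_{n+1} = y_n + z·[2/3·y_n + 1/3·y_{n+1}] ⇒ (1 − 1/3z)y_{n+1} = (1 + 2/3z)y_n
  Hence R(z) = (1 + 2/3z)/(1 − 1/3z).

Need |R(x)|<1, x<0.
x=-1.51: |R|=0.0044
R=−1: 1+2/3x = −1+1/3x ⇒ -1/3x=2 ⇒ x=2/(-1/3)=-6.0000
Confirm numerically:
  x=-5.975: |R|=0.99721 <1
  x=-5.052: |R|=0.88227 <1
  x=-4.864: |R|=0.85554 <1
  x=-2.540: |R|=0.37545 <1
  x=-6.590: |R|=1.06152 >1
  x=-6.540: |R|=1.05660 >1
  x=-6.098: |R|=1.01077 >1
Stable set (-6.0000, 0).

(-6.0000, 0).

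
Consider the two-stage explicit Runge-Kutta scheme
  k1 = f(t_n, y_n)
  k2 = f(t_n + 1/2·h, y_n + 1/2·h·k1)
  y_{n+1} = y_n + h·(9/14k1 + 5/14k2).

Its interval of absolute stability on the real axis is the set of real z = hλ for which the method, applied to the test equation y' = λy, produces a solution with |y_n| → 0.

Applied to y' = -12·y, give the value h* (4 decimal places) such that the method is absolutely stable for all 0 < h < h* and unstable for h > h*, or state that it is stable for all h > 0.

On y'=λy, z=hλ:
  k1=λy_n ⇒ h·k1=z·y_n;  k2=λ(1+1/2z)y_n ⇒ h·k2=z(1+1/2z)y_n
  y_{n+1}/y_n = 1 + 9/14z + 5/14z(1+1/2z) = 1 + z + 5/28z²
  R(z) = 1 + z + 5/28z².

Find x<0 with |R(x)|<1.
x=-1.14: |R|=0.0921
R=1: x+5/28x²=0 ⇒ x=−28/5=-5.6000; min R=1−1/(4·5/28)=-0.4000>−1
Confirm numerically:
  x=-4.168: |R|=0.06582 <1
  x=-3.018: |R|=0.39151 <1
  x=-2.446: |R|=0.37762 <1
  x=-5.910: |R|=1.32716 >1
  x=-5.903: |R|=1.31939 >1
  x=-5.839: |R|=1.24920 >1
Interval (-5.6000, 0).

(-5.6000,0); λ=-12 ⇒ h* = (28/5)/12 = 0.4667.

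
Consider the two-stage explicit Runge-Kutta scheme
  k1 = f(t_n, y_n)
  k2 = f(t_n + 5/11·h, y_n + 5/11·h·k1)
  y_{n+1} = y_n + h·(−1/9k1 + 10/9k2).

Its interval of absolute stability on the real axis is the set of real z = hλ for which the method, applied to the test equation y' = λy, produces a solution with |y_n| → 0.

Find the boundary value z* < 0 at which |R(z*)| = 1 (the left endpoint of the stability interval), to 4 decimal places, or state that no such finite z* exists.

z* = -1.9800.

Test eqn y'=λy, z=hλ:
  k1=λy_n ⇒ h·k1=z·y_n;  k2=λ(1+5/11z)y_n ⇒ h·k2=z(1+5/11z)y_n
  y_{n+1}/y_n = 1 − 1/9z + 10/9z(1+5/11z) = 1 + z + 50/99z²
  R(z) = 1 + z + 50/99z².

Solve |R(x)|<1 on ℝ⁻.
x=-0.44: |R|=0.6578
R=1: x+50/99x²=0 ⇒ x=−99/50=-1.9800; min R=1−1/(4·50/99)=0.5050>−1
Confirm numerically:
  x=-1.774: |R|=0.81543 <1
  x=-1.625: |R|=0.70865 <1
  x=-1.516: |R|=0.64474 <1
  x=-1.466: |R|=0.61943 <1
  x=-2.568: |R|=1.76262 >1
  x=-2.055: |R|=1.07784 >1
Stable set (-1.9800, 0).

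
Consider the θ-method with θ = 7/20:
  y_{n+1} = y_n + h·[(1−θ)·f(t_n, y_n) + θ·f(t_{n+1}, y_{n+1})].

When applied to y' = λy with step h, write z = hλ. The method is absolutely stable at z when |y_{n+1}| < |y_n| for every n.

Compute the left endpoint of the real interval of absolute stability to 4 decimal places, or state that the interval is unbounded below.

left endpoint -6.6667.

Test eqn y'=λy, z=hλ:
  y_{n+1} = y_n + z·[13/20·y_n + 7/20·y_{n+1}] ⇒ (1 − 7/20z)y_{n+1} = (1 + 13/20z)y_n
  R(z) = (1 + 13/20z)/(1 − 7/20z).

Solve |R(x)|<1 on ℝ⁻.
x=-1.09: |R|=0.2110
R=−1: 1+13/20x = −1+7/20x ⇒ -3/10x=2 ⇒ x=2/(-3/10)=-6.6667
Confirm numerically:
  x=-6.589: |R|=0.99295 <1
  x=-5.011: |R|=0.81963 <1
  x=-4.211: |R|=0.70221 <1
  x=-2.976: |R|=0.45768 <1
  x=-7.159: |R|=1.04213 >1
  x=-7.154: |R|=1.04172 >1
  x=-6.876: |R|=1.01843 >1
So |R|<1 on (-6.6667, 0).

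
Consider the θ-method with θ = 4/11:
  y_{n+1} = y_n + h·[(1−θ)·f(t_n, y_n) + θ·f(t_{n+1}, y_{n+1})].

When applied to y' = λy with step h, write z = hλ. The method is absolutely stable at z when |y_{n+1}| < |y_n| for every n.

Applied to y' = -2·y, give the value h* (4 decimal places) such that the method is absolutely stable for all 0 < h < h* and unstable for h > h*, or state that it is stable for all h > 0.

(-7.3333,0); λ=-2 ⇒ h* = (22/3)/2 = 3.6667.

With y'=λy (z=hλ):
  y_{n+1} = y_n + z·[7/11·y_n + 4/11·y_{n+1}] ⇒ (1 − 4/11z)y_{n+1} = (1 + 7/11z)y_n
  R(z) = (1 + 7/11z)/(1 − 4/11z).

Need |R(x)|<1, x<0.
x=-0.9: |R|=0.3219
R=−1: 1+7/11x = −1+4/11x ⇒ -3/11x=2 ⇒ x=2/(-3/11)=-7.3333
Confirm numerically:
  x=-5.332: |R|=0.81428 <1
  x=-4.454: |R|=0.70024 <1
  x=-4.214: |R|=0.66406 <1
  x=-3.124: |R|=0.46255 <1
  x=-7.668: |R|=1.02409 >1
  x=-7.525: |R|=1.01399 >1
So |R|<1 on (-7.3333, 0).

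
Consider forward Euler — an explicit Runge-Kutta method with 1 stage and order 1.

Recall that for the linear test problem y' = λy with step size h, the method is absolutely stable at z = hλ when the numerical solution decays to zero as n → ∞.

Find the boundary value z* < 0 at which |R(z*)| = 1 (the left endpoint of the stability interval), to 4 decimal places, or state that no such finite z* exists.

z* = -2.0000.

Set f=λy, z=hλ:
  order 1, 1-stage ⇒ R(z)=1+z
  (e.g. R(-0.56)=0.44000, |R|=0.44000)

Find x<0 with |R(x)|<1.
x=-0.56: |R|=0.4400
|R(-1.39)|=0.3900 |R(-1.3)|=0.3000 |R(-0.89)|=0.1100
Bisect:
  x_lo=-2.4760 |R|=1.4760  x_hi=-0.3553 |R|=0.6447
  mid=-1.41563 |R|=0.41563 →hi
  mid=-1.94581 |R|=0.94581 →hi
  mid=-2.21091 |R|=1.21091 →lo
  mid=-2.07836 |R|=1.07836 →lo
  mid=-2.01209 |R|=1.01209 →lo
  mid=-1.97895 |R|=0.97895 →hi
  mid=-1.99552 |R|=0.99552 →hi
  mid=-2.00380 |R|=1.00380 →lo
  ...
  [-2.00005,-1.99992] ⇒ x*=-2.0000
Stable set (-2.0000, 0).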